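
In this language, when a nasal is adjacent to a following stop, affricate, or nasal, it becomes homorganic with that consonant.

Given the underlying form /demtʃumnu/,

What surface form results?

/m/ before /tʃ/ (palatal) → [ɲ]
/m/ before /n/ (alveolar) → [n]

[deɲtʃunnu]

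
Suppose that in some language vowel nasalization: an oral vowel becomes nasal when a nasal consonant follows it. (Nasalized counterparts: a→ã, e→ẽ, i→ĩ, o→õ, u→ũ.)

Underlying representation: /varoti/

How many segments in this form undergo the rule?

No segment meets the rule's conditions.

0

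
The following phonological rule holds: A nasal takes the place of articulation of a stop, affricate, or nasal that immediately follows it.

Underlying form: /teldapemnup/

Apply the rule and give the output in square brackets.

[teldapennup]

/m/ before /n/ (alveolar) → [n]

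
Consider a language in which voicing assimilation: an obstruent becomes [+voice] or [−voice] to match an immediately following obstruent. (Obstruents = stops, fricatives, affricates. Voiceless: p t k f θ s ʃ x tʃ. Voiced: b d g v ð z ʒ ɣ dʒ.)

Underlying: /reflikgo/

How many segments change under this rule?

/k/ before /g/ (voiced) → [g]
1 segment changes.

1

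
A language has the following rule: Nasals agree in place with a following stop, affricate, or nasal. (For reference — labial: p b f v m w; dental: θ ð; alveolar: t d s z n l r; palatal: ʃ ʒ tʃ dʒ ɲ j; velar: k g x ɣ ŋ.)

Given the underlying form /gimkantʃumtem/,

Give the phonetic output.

/m/ before /k/ (velar) → [ŋ]
/n/ before /tʃ/ (palatal) → [ɲ]
/m/ before /t/ (alveolar) → [n]

[giŋkaɲtʃuntem]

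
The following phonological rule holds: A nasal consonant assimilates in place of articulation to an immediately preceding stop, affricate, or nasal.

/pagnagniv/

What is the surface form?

/n/ after /g/ (velar) → [ŋ]
/n/ after /g/ (velar) → [ŋ]

[pagŋagŋiv]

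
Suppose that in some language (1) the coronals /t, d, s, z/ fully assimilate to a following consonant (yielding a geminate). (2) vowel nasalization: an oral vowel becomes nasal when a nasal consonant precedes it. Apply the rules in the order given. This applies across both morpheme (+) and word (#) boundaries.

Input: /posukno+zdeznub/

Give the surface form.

[posuknõ+ddennũb]

Rule 1: /z/ before /d/ → [d] (total assimilation)
Rule 1: /z/ before /n/ → [n] (total assimilation)
After rule 1: posukno+ddennub
Rule 2: /o/ after nasal /n/ → [õ]
Rule 2: /u/ after nasal /n/ → [ũ]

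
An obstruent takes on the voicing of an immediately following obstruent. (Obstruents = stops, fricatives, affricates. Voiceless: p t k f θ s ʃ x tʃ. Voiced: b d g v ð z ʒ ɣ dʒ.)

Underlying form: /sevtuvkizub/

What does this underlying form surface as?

/v/ before /t/ (voiceless) → [f]
/v/ before /k/ (voiceless) → [f]

[seftufkizub]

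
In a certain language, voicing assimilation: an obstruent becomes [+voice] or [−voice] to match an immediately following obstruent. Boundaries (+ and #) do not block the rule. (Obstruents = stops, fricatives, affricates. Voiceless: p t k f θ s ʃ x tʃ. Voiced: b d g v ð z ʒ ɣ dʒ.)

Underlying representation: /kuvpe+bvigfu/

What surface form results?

/v/ before /p/ (voiceless) → [f]
/g/ before /f/ (voiceless) → [k]

[kufpe+bvikfu]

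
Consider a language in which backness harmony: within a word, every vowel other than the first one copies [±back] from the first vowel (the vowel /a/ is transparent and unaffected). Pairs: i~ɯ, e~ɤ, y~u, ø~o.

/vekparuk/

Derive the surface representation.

[vekparyk]

/u/ harmonizes with /e/ ([-back]) → [y]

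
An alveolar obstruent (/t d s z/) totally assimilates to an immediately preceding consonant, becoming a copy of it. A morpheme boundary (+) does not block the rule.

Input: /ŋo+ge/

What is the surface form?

[ŋo+ge]

no segment meets the rule's conditions; no change.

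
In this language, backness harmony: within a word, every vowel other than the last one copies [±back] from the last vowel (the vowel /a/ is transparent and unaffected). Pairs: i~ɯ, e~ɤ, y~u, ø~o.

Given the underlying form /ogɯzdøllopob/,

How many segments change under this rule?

1

/ø/ harmonizes with /o/ ([+back]) → [o]
1 segment changes.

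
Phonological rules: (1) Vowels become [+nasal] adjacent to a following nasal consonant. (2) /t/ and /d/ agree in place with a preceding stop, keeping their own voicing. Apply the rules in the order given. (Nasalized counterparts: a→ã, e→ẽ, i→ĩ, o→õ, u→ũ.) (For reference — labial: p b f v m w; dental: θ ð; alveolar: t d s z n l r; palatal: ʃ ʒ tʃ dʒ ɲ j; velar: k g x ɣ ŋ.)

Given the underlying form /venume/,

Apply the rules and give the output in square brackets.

[vẽnũme]

Rule 1: /e/ before nasal /n/ → [ẽ]
Rule 1: /u/ before nasal /m/ → [ũ]
After rule 1: vẽnũme
Rule 2: no segment meets the rule's conditions; no change.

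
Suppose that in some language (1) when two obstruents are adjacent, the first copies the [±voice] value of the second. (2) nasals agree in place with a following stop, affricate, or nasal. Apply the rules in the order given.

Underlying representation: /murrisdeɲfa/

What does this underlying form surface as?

Rule 1: /s/ before /d/ (voiced) → [z]
After rule 1: murrizdeɲfa
Rule 2: no segment meets the rule's conditions; no change.

[murrizdeɲfa]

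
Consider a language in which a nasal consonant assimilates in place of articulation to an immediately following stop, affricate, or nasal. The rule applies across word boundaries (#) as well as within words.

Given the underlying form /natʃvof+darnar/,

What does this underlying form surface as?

no segment meets the rule's conditions; no change.

[natʃvof+darnar]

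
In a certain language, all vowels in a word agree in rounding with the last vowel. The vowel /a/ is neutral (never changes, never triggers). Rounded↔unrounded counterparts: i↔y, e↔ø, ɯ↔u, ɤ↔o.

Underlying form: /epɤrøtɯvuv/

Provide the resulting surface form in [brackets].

/e/ harmonizes with /u/ ([+round]) → [ø]
/ɤ/ harmonizes with /u/ ([+round]) → [o]
/ɯ/ harmonizes with /u/ ([+round]) → [u]

[øporøtuvuv]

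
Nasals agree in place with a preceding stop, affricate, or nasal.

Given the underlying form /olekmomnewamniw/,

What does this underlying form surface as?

[olekŋommewammiw]

/m/ after /k/ (velar) → [ŋ]
/n/ after /m/ (labial) → [m]
/n/ after /m/ (labial) → [m]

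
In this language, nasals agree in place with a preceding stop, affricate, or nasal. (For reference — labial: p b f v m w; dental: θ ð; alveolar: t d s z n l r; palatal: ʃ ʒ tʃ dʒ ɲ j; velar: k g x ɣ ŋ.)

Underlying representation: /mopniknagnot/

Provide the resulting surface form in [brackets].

[mopmikŋagŋot]

/n/ after /p/ (labial) → [m]
/n/ after /k/ (velar) → [ŋ]
/n/ after /g/ (velar) → [ŋ]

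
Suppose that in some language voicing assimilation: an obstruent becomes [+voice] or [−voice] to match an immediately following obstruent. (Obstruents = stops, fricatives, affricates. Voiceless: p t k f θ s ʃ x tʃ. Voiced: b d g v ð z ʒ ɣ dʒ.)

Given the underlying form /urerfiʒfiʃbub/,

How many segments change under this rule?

2

/ʒ/ before /f/ (voiceless) → [ʃ]
/ʃ/ before /b/ (voiced) → [ʒ]
2 segments change.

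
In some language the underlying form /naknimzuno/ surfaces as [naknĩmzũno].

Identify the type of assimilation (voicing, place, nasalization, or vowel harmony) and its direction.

/i/→[ĩ] /u/→[ũ].
Each target copies a feature from the following segment, so the direction is regressive.

nasalization, regressive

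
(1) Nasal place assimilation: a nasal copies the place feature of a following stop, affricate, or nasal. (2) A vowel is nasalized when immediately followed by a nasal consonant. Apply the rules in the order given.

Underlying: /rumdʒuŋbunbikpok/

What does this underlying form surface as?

Rule 1: /m/ before /dʒ/ (palatal) → [ɲ]
Rule 1: /ŋ/ before /b/ (labial) → [m]
Rule 1: /n/ before /b/ (labial) → [m]
After rule 1: ruɲdʒumbumbikpok
Rule 2: /u/ before nasal /ɲ/ → [ũ]
Rule 2: /u/ before nasal /m/ → [ũ]
Rule 2: /u/ before nasal /m/ → [ũ]

[rũɲdʒũmbũmbikpok]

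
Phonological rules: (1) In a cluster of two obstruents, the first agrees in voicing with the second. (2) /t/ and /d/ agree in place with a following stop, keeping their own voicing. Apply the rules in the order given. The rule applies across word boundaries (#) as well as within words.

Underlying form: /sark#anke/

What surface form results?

[sark#anke]

Rule 1: no segment meets the rule's conditions; no change.
After rule 1: sark#anke
Rule 2: no segment meets the rule's conditions; no change.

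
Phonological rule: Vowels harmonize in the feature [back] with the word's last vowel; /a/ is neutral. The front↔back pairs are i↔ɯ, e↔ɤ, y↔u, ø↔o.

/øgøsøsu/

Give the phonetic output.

/ø/ harmonizes with /u/ ([+back]) → [o]
/ø/ harmonizes with /u/ ([+back]) → [o]
/ø/ harmonizes with /u/ ([+back]) → [o]

[ogososu]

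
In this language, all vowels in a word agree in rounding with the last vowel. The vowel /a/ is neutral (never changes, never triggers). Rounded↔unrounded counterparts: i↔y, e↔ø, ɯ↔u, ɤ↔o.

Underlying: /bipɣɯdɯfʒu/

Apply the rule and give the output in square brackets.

/i/ harmonizes with /u/ ([+round]) → [y]
/ɯ/ harmonizes with /u/ ([+round]) → [u]
/ɯ/ harmonizes with /u/ ([+round]) → [u]

[bypɣudufʒu]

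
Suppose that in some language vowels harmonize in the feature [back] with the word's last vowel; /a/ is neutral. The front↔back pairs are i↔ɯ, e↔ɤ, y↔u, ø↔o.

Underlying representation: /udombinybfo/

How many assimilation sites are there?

2

/i/ harmonizes with /o/ ([+back]) → [ɯ]
/y/ harmonizes with /o/ ([+back]) → [u]
2 segments change.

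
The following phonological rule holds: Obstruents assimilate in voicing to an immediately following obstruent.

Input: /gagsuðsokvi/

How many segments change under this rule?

3

/g/ before /s/ (voiceless) → [k]
/ð/ before /s/ (voiceless) → [θ]
/k/ before /v/ (voiced) → [g]
3 segments change.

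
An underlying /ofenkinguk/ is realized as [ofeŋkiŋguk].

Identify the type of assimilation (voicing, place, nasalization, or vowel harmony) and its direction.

place assimilation, regressive

/n/→[ŋ] /n/→[ŋ].
Each target copies a feature from the following segment, so the direction is regressive.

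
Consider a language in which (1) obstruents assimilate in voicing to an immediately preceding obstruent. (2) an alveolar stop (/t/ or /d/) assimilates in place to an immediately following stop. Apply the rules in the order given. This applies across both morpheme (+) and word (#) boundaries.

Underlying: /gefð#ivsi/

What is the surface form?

[gefθ#ivzi]

Rule 1: /ð/ after /f/ (voiceless) → [θ]
Rule 1: /s/ after /v/ (voiced) → [z]
After rule 1: gefθ#ivzi
Rule 2: no segment meets the rule's conditions; no change.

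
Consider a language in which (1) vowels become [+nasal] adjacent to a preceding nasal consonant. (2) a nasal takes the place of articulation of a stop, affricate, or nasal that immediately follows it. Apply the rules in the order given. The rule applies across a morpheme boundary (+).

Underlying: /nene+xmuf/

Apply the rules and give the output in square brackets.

Rule 1: /e/ after nasal /n/ → [ẽ]
Rule 1: /e/ after nasal /n/ → [ẽ]
Rule 1: /u/ after nasal /m/ → [ũ]
After rule 1: nẽnẽ+xmũf
Rule 2: no segment meets the rule's conditions; no change.

[nẽnẽ+xmũf]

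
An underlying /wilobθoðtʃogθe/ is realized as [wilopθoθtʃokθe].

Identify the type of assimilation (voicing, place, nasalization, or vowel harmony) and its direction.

voicing assimilation, regressive

/b/→[p] /ð/→[θ] /g/→[k].
Each target copies a feature from the following segment, so the direction is regressive.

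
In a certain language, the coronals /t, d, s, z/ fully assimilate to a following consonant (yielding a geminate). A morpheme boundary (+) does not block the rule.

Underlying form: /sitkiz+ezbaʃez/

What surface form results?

[sikkiz+ebbaʃez]

/t/ before /k/ → [k] (total assimilation)
/z/ before /b/ → [b] (total assimilation)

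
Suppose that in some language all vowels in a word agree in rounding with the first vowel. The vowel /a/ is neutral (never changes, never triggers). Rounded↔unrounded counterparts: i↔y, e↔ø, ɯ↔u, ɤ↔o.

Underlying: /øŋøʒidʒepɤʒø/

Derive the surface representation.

[øŋøʒydʒøpoʒø]

/i/ harmonizes with /ø/ ([+round]) → [y]
/e/ harmonizes with /ø/ ([+round]) → [ø]
/ɤ/ harmonizes with /ø/ ([+round]) → [o]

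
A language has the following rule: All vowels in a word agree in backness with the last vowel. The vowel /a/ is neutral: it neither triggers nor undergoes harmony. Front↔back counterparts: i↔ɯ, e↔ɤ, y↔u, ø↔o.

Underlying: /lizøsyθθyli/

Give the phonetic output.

no segment meets the rule's conditions; no change.

[lizøsyθθyli]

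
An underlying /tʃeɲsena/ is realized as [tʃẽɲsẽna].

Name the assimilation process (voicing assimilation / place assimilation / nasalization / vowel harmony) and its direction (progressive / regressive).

/e/→[ẽ] /e/→[ẽ].
Each target copies a feature from the following segment, so the direction is regressive.

nasalization, regressive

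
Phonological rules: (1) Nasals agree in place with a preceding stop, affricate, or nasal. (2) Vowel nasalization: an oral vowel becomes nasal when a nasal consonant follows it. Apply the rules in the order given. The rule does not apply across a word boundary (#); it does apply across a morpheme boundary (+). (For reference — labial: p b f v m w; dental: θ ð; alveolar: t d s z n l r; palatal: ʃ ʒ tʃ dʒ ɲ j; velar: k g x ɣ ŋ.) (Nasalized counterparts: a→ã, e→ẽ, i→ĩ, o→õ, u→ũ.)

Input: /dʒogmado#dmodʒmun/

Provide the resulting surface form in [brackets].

[dʒogŋado#dnodʒɲũn]

Rule 1: /m/ after /g/ (velar) → [ŋ]
Rule 1: /m/ after /d/ (alveolar) → [n]
Rule 1: /m/ after /dʒ/ (palatal) → [ɲ]
After rule 1: dʒogŋado#dnodʒɲun
Rule 2: /u/ before nasal /n/ → [ũ]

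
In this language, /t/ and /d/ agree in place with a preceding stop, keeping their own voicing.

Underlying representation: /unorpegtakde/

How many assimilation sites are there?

2

/t/ after /g/ (velar) → [k]
/d/ after /k/ (velar) → [g]
2 segments change.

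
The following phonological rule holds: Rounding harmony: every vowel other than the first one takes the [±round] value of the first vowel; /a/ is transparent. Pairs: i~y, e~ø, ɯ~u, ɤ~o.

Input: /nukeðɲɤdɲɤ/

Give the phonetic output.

[nukøðɲodɲo]

/e/ harmonizes with /u/ ([+round]) → [ø]
/ɤ/ harmonizes with /u/ ([+round]) → [o]
/ɤ/ harmonizes with /u/ ([+round]) → [o]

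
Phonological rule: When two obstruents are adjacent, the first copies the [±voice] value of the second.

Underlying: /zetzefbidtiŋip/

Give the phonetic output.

[zedzevbittiŋip]

/t/ before /z/ (voiced) → [d]
/f/ before /b/ (voiced) → [v]
/d/ before /t/ (voiceless) → [t]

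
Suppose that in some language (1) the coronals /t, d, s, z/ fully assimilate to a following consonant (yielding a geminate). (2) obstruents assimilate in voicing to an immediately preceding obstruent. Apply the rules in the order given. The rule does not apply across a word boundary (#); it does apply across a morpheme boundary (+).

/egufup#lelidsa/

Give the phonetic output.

[egufup#lelissa]

Rule 1: /d/ before /s/ → [s] (total assimilation)
After rule 1: egufup#lelissa
Rule 2: no segment meets the rule's conditions; no change.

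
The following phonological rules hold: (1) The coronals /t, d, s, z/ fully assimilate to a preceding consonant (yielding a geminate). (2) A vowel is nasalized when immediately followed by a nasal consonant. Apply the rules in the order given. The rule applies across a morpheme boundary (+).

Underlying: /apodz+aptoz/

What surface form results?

[apodd+appoz]

Rule 1: /z/ after /d/ → [d] (total assimilation)
Rule 1: /t/ after /p/ → [p] (total assimilation)
After rule 1: apodd+appoz
Rule 2: no segment meets the rule's conditions; no change.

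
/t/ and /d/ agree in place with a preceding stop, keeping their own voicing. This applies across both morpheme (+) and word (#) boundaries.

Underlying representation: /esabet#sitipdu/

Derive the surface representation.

/d/ after /p/ (labial) → [b]

[esabet#sitipbu]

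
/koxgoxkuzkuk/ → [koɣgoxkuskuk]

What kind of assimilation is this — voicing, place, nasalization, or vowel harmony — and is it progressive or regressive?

voicing assimilation, regressive

/x/→[ɣ] /z/→[s].
Each target copies a feature from the following segment, so the direction is regressive.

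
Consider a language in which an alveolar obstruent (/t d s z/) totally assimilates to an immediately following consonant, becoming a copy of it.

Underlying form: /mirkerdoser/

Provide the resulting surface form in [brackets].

[mirkerdoser]

no segment meets the rule's conditions; no change.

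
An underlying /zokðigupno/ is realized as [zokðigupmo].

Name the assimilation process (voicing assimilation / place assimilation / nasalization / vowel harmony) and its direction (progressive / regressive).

place assimilation, progressive

/n/→[m].
Each target copies a feature from the preceding segment, so the direction is progressive.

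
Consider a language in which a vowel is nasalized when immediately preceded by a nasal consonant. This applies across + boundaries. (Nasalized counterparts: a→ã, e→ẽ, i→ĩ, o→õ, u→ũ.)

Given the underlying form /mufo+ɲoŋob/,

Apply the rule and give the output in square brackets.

[mũfo+ɲõŋõb]

/u/ after nasal /m/ → [ũ]
/o/ after nasal /ɲ/ → [õ]
/o/ after nasal /ŋ/ → [õ]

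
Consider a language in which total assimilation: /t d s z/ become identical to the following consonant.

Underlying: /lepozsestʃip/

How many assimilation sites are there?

/z/ before /s/ → [s] (total assimilation)
/s/ before /tʃ/ → [tʃ] (total assimilation)
2 segments change.

2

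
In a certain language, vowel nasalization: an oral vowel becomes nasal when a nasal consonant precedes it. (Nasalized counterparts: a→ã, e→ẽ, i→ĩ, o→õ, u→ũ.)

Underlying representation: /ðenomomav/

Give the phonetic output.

/o/ after nasal /n/ → [õ]
/o/ after nasal /m/ → [õ]
/a/ after nasal /m/ → [ã]

[ðenõmõmãv]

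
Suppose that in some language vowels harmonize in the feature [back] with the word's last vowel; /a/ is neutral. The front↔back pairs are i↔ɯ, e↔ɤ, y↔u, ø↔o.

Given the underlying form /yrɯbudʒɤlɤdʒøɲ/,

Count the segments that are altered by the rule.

/ɯ/ harmonizes with /ø/ ([-back]) → [i]
/u/ harmonizes with /ø/ ([-back]) → [y]
/ɤ/ harmonizes with /ø/ ([-back]) → [e]
/ɤ/ harmonizes with /ø/ ([-back]) → [e]
4 segments change.

4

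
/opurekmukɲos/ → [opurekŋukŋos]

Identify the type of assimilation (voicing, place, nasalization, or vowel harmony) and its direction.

/m/→[ŋ] /ɲ/→[ŋ].
Each target copies a feature from the preceding segment, so the direction is progressive.

place assimilation, progressive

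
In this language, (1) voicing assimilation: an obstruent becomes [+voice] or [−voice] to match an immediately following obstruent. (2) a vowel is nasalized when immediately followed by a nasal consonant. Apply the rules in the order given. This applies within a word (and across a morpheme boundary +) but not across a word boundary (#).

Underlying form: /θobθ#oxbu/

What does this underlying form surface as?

[θopθ#oɣbu]

Rule 1: /b/ before /θ/ (voiceless) → [p]
Rule 1: /x/ before /b/ (voiced) → [ɣ]
After rule 1: θopθ#oɣbu
Rule 2: no segment meets the rule's conditions; no change.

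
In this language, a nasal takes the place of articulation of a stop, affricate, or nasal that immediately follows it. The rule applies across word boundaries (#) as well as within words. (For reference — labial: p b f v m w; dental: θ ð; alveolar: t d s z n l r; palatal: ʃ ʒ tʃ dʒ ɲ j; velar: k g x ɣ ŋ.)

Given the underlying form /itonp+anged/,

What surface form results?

/n/ before /p/ (labial) → [m]
/n/ before /g/ (velar) → [ŋ]

[itomp+aŋged]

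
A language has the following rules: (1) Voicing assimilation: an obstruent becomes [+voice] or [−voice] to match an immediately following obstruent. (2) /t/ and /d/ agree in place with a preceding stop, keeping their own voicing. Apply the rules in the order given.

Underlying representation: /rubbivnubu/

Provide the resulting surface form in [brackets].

[rubbivnubu]

Rule 1: no segment meets the rule's conditions; no change.
After rule 1: rubbivnubu
Rule 2: no segment meets the rule's conditions; no change.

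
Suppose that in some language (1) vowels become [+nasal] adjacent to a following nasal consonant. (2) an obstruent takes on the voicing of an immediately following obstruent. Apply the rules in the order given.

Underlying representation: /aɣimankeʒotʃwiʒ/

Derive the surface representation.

Rule 1: /i/ before nasal /m/ → [ĩ]
Rule 1: /a/ before nasal /n/ → [ã]
After rule 1: aɣĩmãnkeʒotʃwiʒ
Rule 2: no segment meets the rule's conditions; no change.

[aɣĩmãnkeʒotʃwiʒ]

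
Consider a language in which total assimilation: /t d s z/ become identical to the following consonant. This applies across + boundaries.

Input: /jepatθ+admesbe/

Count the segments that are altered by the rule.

3

/t/ before /θ/ → [θ] (total assimilation)
/d/ before /m/ → [m] (total assimilation)
/s/ before /b/ → [b] (total assimilation)
3 segments change.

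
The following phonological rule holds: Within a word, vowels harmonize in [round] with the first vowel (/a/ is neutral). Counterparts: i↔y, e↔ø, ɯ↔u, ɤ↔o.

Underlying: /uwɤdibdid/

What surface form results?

/ɤ/ harmonizes with /u/ ([+round]) → [o]
/i/ harmonizes with /u/ ([+round]) → [y]
/i/ harmonizes with /u/ ([+round]) → [y]

[uwodybdyd]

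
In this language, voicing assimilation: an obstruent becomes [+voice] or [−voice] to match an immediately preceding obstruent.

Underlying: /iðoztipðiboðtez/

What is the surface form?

/t/ after /z/ (voiced) → [d]
/ð/ after /p/ (voiceless) → [θ]
/t/ after /ð/ (voiced) → [d]

[iðozdipθiboðdez]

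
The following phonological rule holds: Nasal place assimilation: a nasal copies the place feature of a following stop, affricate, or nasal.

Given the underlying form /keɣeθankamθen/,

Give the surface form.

[keɣeθaŋkamθen]

/n/ before /k/ (velar) → [ŋ]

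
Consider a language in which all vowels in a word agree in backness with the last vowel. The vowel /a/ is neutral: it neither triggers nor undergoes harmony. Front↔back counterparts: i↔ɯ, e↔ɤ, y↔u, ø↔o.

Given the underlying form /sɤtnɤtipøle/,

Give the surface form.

/ɤ/ harmonizes with /e/ ([-back]) → [e]
/ɤ/ harmonizes with /e/ ([-back]) → [e]

[setnetipøle]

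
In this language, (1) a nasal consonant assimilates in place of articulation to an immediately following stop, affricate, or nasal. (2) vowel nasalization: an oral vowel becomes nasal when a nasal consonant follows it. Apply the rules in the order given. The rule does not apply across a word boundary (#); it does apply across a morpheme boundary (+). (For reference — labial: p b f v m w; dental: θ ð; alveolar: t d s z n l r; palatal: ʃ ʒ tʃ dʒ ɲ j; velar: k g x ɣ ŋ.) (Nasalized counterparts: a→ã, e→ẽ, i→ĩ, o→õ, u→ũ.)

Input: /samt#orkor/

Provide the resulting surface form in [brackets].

[sãnt#orkor]

Rule 1: /m/ before /t/ (alveolar) → [n]
After rule 1: sant#orkor
Rule 2: /a/ before nasal /n/ → [ã]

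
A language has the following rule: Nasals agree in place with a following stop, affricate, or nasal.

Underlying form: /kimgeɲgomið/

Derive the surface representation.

/m/ before /g/ (velar) → [ŋ]
/ɲ/ before /g/ (velar) → [ŋ]

[kiŋgeŋgomið]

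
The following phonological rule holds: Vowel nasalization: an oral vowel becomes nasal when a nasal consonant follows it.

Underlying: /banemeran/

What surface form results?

[bãnẽmerãn]

/a/ before nasal /n/ → [ã]
/e/ before nasal /m/ → [ẽ]
/a/ before nasal /n/ → [ã]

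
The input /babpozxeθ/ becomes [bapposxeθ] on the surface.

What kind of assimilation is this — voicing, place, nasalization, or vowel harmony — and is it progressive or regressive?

/b/→[p] /z/→[s].
Each target copies a feature from the following segment, so the direction is regressive.

voicing assimilation, regressive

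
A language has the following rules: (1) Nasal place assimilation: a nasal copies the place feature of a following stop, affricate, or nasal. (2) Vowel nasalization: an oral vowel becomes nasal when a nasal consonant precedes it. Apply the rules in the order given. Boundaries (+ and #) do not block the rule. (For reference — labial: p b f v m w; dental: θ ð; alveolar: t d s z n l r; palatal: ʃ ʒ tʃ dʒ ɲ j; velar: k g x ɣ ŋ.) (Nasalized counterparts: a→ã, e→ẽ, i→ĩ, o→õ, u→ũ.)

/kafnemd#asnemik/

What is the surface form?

[kafnẽnd#asnẽmĩk]

Rule 1: /m/ before /d/ (alveolar) → [n]
After rule 1: kafnend#asnemik
Rule 2: /e/ after nasal /n/ → [ẽ]
Rule 2: /e/ after nasal /n/ → [ẽ]
Rule 2: /i/ after nasal /m/ → [ĩ]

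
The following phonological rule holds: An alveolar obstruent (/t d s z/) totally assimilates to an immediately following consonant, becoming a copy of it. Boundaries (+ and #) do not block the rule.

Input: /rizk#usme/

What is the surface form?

/z/ before /k/ → [k] (total assimilation)
/s/ before /m/ → [m] (total assimilation)

[rikk#umme]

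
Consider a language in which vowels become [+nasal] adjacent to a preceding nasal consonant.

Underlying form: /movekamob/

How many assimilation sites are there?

/o/ after nasal /m/ → [õ]
/o/ after nasal /m/ → [õ]
2 segments change.

2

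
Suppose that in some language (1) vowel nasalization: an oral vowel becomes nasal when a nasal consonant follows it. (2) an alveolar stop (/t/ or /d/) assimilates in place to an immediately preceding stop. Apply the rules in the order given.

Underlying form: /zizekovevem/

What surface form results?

[zizekovevẽm]

Rule 1: /e/ before nasal /m/ → [ẽ]
After rule 1: zizekovevẽm
Rule 2: no segment meets the rule's conditions; no change.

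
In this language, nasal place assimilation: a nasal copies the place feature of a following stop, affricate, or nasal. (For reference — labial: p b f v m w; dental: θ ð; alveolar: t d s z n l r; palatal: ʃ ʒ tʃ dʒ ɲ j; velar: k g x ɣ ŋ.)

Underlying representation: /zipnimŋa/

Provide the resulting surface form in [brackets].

[zipniŋŋa]

/m/ before /ŋ/ (velar) → [ŋ]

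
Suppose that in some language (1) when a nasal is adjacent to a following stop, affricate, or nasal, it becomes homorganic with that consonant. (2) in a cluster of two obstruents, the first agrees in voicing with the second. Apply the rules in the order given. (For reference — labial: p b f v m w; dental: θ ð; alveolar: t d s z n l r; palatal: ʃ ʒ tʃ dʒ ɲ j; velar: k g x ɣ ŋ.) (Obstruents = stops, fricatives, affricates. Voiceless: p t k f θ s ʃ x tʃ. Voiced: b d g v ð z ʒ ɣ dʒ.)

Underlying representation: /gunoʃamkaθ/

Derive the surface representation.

[gunoʃaŋkaθ]

Rule 1: /m/ before /k/ (velar) → [ŋ]
After rule 1: gunoʃaŋkaθ
Rule 2: no segment meets the rule's conditions; no change.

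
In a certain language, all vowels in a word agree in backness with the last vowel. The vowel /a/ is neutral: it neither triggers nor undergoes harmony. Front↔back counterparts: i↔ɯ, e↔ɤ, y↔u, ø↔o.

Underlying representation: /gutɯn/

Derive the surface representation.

[gutɯn]

no segment meets the rule's conditions; no change.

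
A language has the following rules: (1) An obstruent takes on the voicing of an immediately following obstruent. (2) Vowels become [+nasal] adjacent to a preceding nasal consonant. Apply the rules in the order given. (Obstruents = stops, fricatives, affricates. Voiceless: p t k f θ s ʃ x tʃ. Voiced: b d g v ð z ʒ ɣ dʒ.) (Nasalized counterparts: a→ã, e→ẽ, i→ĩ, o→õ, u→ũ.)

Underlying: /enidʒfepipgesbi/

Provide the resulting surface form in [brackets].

Rule 1: /dʒ/ before /f/ (voiceless) → [tʃ]
Rule 1: /p/ before /g/ (voiced) → [b]
Rule 1: /s/ before /b/ (voiced) → [z]
After rule 1: enitʃfepibgezbi
Rule 2: /i/ after nasal /n/ → [ĩ]

[enĩtʃfepibgezbi]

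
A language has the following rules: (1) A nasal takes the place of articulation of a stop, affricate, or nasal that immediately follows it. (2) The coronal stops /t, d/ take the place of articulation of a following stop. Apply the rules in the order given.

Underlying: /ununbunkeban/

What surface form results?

[unumbuŋkeban]

Rule 1: /n/ before /b/ (labial) → [m]
Rule 1: /n/ before /k/ (velar) → [ŋ]
After rule 1: unumbuŋkeban
Rule 2: no segment meets the rule's conditions; no change.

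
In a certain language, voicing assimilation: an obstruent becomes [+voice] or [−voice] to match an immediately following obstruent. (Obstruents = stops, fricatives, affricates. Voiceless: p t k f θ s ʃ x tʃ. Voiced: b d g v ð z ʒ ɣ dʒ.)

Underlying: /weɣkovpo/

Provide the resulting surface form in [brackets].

[wexkofpo]

/ɣ/ before /k/ (voiceless) → [x]
/v/ before /p/ (voiceless) → [f]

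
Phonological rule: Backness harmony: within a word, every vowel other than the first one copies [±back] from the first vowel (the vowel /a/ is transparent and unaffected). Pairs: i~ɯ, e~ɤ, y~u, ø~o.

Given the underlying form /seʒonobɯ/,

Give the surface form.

/o/ harmonizes with /e/ ([-back]) → [ø]
/o/ harmonizes with /e/ ([-back]) → [ø]
/ɯ/ harmonizes with /e/ ([-back]) → [i]

[seʒønøbi]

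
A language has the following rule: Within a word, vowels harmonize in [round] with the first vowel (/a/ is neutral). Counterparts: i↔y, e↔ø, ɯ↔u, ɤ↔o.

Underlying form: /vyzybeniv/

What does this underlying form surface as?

[vyzybønyv]

/e/ harmonizes with /y/ ([+round]) → [ø]
/i/ harmonizes with /y/ ([+round]) → [y]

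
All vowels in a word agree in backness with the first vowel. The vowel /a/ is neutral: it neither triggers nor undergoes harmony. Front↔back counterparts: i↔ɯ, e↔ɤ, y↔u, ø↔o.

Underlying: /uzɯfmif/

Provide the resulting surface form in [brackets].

/i/ harmonizes with /u/ ([+back]) → [ɯ]

[uzɯfmɯf]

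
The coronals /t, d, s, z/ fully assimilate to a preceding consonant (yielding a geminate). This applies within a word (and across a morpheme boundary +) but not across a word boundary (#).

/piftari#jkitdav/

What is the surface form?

/t/ after /f/ → [f] (total assimilation)
/d/ after /t/ → [t] (total assimilation)

[piffari#jkittav]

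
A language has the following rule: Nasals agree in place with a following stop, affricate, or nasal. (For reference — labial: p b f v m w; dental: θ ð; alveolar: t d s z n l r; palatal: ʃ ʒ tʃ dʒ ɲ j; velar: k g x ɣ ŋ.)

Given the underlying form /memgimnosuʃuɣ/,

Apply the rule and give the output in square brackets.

[meŋginnosuʃuɣ]

/m/ before /g/ (velar) → [ŋ]
/m/ before /n/ (alveolar) → [n]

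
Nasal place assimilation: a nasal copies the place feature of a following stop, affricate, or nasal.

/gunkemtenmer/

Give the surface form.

[guŋkentemmer]

/n/ before /k/ (velar) → [ŋ]
/m/ before /t/ (alveolar) → [n]
/n/ before /m/ (labial) → [m]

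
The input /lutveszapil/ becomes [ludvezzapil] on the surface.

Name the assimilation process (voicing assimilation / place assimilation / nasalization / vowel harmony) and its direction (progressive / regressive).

/t/→[d] /s/→[z].
Each target copies a feature from the following segment, so the direction is regressive.

voicing assimilation, regressive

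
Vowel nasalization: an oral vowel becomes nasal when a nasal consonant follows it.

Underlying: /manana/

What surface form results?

[mãnãna]

/a/ before nasal /n/ → [ã]
/a/ before nasal /n/ → [ã]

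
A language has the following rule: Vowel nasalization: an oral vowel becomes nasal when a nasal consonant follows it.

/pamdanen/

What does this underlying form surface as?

[pãmdãnẽn]

/a/ before nasal /m/ → [ã]
/a/ before nasal /n/ → [ã]
/e/ before nasal /n/ → [ẽ]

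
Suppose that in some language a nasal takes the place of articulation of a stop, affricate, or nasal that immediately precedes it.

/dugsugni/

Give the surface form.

/n/ after /g/ (velar) → [ŋ]

[dugsugŋi]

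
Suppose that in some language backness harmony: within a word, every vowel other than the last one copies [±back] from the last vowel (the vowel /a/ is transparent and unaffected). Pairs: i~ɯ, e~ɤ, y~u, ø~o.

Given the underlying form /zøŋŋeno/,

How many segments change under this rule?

2

/ø/ harmonizes with /o/ ([+back]) → [o]
/e/ harmonizes with /o/ ([+back]) → [ɤ]
2 segments change.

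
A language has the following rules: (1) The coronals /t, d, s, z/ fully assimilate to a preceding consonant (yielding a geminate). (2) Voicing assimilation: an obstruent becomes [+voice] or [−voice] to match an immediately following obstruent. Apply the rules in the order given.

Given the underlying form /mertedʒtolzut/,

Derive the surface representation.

Rule 1: /t/ after /r/ → [r] (total assimilation)
Rule 1: /t/ after /dʒ/ → [dʒ] (total assimilation)
Rule 1: /z/ after /l/ → [l] (total assimilation)
After rule 1: merredʒdʒollut
Rule 2: no segment meets the rule's conditions; no change.

[merredʒdʒollut]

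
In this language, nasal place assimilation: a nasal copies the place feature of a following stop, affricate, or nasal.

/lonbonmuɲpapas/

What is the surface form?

/n/ before /b/ (labial) → [m]
/n/ before /m/ (labial) → [m]
/ɲ/ before /p/ (labial) → [m]

[lombommumpapas]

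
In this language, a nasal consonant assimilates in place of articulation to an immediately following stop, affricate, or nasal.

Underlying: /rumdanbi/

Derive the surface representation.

[rundambi]

/m/ before /d/ (alveolar) → [n]
/n/ before /b/ (labial) → [m]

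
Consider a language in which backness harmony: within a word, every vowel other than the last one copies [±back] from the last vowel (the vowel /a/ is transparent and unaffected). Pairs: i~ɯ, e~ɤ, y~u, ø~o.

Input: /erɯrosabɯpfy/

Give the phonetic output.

[erirøsabipfy]

/ɯ/ harmonizes with /y/ ([-back]) → [i]
/o/ harmonizes with /y/ ([-back]) → [ø]
/ɯ/ harmonizes with /y/ ([-back]) → [i]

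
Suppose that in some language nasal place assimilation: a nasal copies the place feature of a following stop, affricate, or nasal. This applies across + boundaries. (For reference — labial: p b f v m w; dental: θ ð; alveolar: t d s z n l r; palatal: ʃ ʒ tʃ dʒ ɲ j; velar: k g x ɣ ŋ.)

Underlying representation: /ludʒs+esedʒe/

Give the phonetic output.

[ludʒs+esedʒe]

no segment meets the rule's conditions; no change.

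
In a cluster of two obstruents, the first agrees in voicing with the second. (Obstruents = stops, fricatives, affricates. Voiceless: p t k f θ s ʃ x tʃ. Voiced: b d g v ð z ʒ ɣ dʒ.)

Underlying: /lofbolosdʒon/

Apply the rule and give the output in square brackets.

/f/ before /b/ (voiced) → [v]
/s/ before /dʒ/ (voiced) → [z]

[lovbolozdʒon]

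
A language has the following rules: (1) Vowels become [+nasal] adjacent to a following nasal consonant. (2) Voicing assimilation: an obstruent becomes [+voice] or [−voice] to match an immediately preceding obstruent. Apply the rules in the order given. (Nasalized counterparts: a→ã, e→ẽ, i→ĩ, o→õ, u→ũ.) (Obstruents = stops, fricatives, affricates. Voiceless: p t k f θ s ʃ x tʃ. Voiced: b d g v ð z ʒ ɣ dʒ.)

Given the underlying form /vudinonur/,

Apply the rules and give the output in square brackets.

[vudĩnõnur]

Rule 1: /i/ before nasal /n/ → [ĩ]
Rule 1: /o/ before nasal /n/ → [õ]
After rule 1: vudĩnõnur
Rule 2: no segment meets the rule's conditions; no change.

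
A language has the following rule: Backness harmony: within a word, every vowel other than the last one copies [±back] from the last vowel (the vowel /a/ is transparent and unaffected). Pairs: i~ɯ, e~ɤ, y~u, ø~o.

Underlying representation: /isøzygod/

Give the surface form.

/i/ harmonizes with /o/ ([+back]) → [ɯ]
/ø/ harmonizes with /o/ ([+back]) → [o]
/y/ harmonizes with /o/ ([+back]) → [u]

[ɯsozugod]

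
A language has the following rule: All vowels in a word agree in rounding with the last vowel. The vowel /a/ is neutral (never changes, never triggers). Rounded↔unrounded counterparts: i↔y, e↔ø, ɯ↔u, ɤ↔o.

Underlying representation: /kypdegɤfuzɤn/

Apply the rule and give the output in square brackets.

[kipdegɤfɯzɤn]

/y/ harmonizes with /ɤ/ ([-round]) → [i]
/u/ harmonizes with /ɤ/ ([-round]) → [ɯ]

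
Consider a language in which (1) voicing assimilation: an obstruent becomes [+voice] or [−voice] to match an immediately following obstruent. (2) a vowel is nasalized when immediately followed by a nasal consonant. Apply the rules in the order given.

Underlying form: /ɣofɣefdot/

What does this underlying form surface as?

Rule 1: /f/ before /ɣ/ (voiced) → [v]
Rule 1: /f/ before /d/ (voiced) → [v]
After rule 1: ɣovɣevdot
Rule 2: no segment meets the rule's conditions; no change.

[ɣovɣevdot]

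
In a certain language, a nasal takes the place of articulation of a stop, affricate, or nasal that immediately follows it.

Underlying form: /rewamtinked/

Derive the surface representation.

[rewantiŋked]

/m/ before /t/ (alveolar) → [n]
/n/ before /k/ (velar) → [ŋ]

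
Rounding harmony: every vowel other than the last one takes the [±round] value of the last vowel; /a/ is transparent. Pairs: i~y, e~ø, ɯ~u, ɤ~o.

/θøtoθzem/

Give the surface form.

[θetɤθzem]

/ø/ harmonizes with /e/ ([-round]) → [e]
/o/ harmonizes with /e/ ([-round]) → [ɤ]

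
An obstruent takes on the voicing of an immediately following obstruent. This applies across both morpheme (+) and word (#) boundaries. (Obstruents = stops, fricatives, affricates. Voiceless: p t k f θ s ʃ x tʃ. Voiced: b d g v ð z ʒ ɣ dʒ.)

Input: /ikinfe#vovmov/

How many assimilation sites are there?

No segment meets the rule's conditions.

0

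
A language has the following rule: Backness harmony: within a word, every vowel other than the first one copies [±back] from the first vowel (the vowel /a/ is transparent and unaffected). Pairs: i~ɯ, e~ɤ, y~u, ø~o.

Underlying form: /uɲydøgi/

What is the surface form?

/y/ harmonizes with /u/ ([+back]) → [u]
/ø/ harmonizes with /u/ ([+back]) → [o]
/i/ harmonizes with /u/ ([+back]) → [ɯ]

[uɲudogɯ]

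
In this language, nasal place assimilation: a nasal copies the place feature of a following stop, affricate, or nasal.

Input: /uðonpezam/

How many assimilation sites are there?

1

/n/ before /p/ (labial) → [m]
1 segment changes.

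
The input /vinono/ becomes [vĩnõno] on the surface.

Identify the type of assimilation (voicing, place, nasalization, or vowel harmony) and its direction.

/i/→[ĩ] /o/→[õ].
Each target copies a feature from the following segment, so the direction is regressive.

nasalization, regressive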